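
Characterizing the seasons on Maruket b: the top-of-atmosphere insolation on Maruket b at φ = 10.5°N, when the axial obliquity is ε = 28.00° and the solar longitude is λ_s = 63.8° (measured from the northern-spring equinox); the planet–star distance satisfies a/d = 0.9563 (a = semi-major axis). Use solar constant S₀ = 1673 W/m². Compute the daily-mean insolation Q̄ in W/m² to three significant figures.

Q̄ ≈ 495 W/m²

Solar declination: sin δ = sin ε · sin λ_s = sin 28.00° × sin 63.8° = 0.42124, so δ = +24.913°.
cos H₀ = −tan(+10.5°) tan(+24.913°) = -0.0861, H₀ = 1.6570 rad.
Bracket: H₀ sin φ sin δ + cos φ cos δ sin H₀ = 1.6570×0.18224×0.42124 + 0.98325×0.90695×0.99629 = 0.127203 + 0.888450 = 1.015653.
Inverse-square distance factor (a/d)² = 0.9563² = 0.914510.
Q̄ = (S₀/π) × 0.914510 × [bracket] = (1673/π) × 0.914510 × 1.015653 = 494.6 W/m².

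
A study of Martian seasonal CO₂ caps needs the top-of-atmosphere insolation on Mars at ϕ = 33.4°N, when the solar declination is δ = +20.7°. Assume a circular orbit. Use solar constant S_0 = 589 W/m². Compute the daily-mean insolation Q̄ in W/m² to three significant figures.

Q̄ ≈ 208 W/m²

cos h₀ = −tan(+33.4°) tan(+20.700°) = -0.2492, h₀ = 1.8226 rad.
Bracket: h₀ sin ϕ sin δ + cos ϕ cos δ sin h₀ = 1.8226×0.55048×0.35347 + 0.83485×0.93544×0.96846 = 0.354638 + 0.756321 = 1.110959.
Q̄ = (S_0/π) × [bracket] = (589/π) × 1.110959 = 208.3 W/m².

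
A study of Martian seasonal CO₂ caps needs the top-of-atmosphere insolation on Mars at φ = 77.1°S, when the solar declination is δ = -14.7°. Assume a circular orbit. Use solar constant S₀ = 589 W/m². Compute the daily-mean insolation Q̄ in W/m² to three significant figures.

cos H₀ = −tan(-77.1°) tan(-14.700°) = -1.1455 ≤ −1 ⇒ polar day, H₀ = π.
Bracket: H₀ sin φ sin δ + cos φ cos δ sin H₀ = 3.1416×-0.97476×-0.25376 + 0.22325×0.96727×0.00000 = 0.777091 + 0.000000 = 0.777091.
Q̄ = (S₀/π) × [bracket] = (589/π) × 0.777091 = 145.7 W/m².

Q̄ ≈ 146 W/m²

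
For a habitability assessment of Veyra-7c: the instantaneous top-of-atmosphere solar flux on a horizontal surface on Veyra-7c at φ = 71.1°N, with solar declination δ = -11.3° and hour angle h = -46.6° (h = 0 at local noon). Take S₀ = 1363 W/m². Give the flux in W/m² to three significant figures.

44.8 W/m²

cos θ_z = sin φ sin δ + cos φ cos δ cos h = -0.185382 + 0.218245 = 0.032863.
Flux = S₀ · cos θ_z = 1363 × 0.032863 = 44.79 W/m².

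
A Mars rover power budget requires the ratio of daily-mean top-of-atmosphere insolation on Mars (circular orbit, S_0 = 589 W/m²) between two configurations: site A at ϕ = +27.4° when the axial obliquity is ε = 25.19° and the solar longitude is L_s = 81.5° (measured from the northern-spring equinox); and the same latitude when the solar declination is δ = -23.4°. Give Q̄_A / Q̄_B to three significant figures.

Q̄_A / Q̄_B ≈ 2.07

— Configuration A (ϕ=+27.4°):
Solar declination: sin δ = sin ε · sin L_s = sin 25.19° × sin 81.5° = 0.42095, so δ = +24.894°.
cos h₀ = −tan(+27.4°) tan(+24.894°) = -0.2405, h₀ = 1.8137 rad.
Bracket: h₀ sin ϕ sin δ + cos ϕ cos δ sin h₀ = 1.8137×0.46020×0.42095 + 0.88782×0.90709×0.97064 = 0.351352 + 0.781688 = 1.133040.
Q̄ = (S_0/π) × [bracket] = (589/π) × 1.133040 = 212.43 W/m².
— Configuration B (ϕ=+27.4°):
cos h₀ = −tan(+27.4°) tan(-23.400°) = 0.2243, h₀ = 1.3446 rad.
Bracket: h₀ sin ϕ sin δ + cos ϕ cos δ sin h₀ = 1.3446×0.46020×-0.39715 + 0.88782×0.91775×0.97452 = -0.245750 + 0.794036 = 0.548286.
Q̄ = (S_0/π) × [bracket] = (589/π) × 0.548286 = 102.80 W/m².
Ratio Q̄_A / Q̄_B = 212.43 / 102.80 = 2.066.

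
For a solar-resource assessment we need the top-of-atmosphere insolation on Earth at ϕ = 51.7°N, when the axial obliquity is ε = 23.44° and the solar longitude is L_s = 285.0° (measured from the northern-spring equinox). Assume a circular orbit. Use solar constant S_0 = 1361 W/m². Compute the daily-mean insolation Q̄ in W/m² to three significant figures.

Q̄ ≈ 78.0 W/m²

Solar declination: sin δ = sin ε · sin L_s = sin 23.44° × sin 285.0° = -0.38423, so δ = -22.596°.
cos h₀ = −tan(+51.7°) tan(-22.596°) = 0.5270, h₀ = 1.0158 rad.
Bracket: h₀ sin ϕ sin δ + cos ϕ cos δ sin h₀ = 1.0158×0.78478×-0.38423 + 0.61978×0.92324×0.84988 = -0.306300 + 0.486306 = 0.180006.
Q̄ = (S_0/π) × [bracket] = (1361/π) × 0.180006 = 77.98 W/m².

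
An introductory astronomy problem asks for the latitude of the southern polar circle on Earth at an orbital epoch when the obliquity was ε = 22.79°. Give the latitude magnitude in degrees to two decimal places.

67.21°

The polar circle is the lowest latitude that experiences at least one full rotation of continuous darkness at the northern-summer solstice; it lies at |φ| = 90° − ε = 90° − 22.79° = 67.21°.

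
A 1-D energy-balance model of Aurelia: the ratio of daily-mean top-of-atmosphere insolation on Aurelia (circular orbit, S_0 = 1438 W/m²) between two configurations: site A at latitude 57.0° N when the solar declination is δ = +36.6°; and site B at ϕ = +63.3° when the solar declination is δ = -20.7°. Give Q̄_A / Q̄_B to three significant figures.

— Configuration A (ϕ=+57.0°):
cos h₀ = −tan(+57.0°) tan(+36.600°) = -1.1436 ≤ −1 ⇒ polar day, h₀ = π.
Bracket: h₀ sin ϕ sin δ + cos ϕ cos δ sin h₀ = 3.1416×0.83867×0.59622 + 0.54464×0.80282×0.00000 = 1.570900 + 0.000000 = 1.570900.
Q̄ = (S_0/π) × [bracket] = (1438/π) × 1.570900 = 719.05 W/m².
— Configuration B (ϕ=+63.3°):
cos h₀ = −tan(+63.3°) tan(-20.700°) = 0.7513, h₀ = 0.7208 rad.
Bracket: h₀ sin ϕ sin δ + cos ϕ cos δ sin h₀ = 0.7208×0.89337×-0.35347 + 0.44932×0.93544×0.65995 = -0.227614 + 0.277385 = 0.049771.
Q̄ = (S_0/π) × [bracket] = (1438/π) × 0.049771 = 22.782 W/m².
Ratio Q̄_A / Q̄_B = 719.05 / 22.782 = 31.56.

Q̄_A / Q̄_B ≈ 31.6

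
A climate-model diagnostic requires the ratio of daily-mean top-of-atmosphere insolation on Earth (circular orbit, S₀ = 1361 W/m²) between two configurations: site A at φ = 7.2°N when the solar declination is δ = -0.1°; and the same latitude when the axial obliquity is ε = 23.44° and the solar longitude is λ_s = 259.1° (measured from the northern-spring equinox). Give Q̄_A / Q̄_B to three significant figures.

— Configuration A (φ=+7.2°):
cos H₀ = −tan(+7.2°) tan(-0.100°) = 0.0002, H₀ = 1.5706 rad.
Bracket: H₀ sin φ sin δ + cos φ cos δ sin H₀ = 1.5706×0.12533×-0.00175 + 0.99211×1.00000×1.00000 = -0.000344 + 0.992110 = 0.991766.
Q̄ = (S₀/π) × [bracket] = (1361/π) × 0.991766 = 429.65 W/m².
— Configuration B (φ=+7.2°):
Solar declination: sin δ = sin ε · sin λ_s = sin 23.44° × sin 259.1° = -0.39061, so δ = -22.993°.
cos H₀ = −tan(+7.2°) tan(-22.993°) = 0.0536, H₀ = 1.5172 rad.
Bracket: H₀ sin φ sin δ + cos φ cos δ sin H₀ = 1.5172×0.12533×-0.39061 + 0.99211×0.92056×0.99856 = -0.074275 + 0.911982 = 0.837707.
Q̄ = (S₀/π) × [bracket] = (1361/π) × 0.837707 = 362.91 W/m².
Ratio Q̄_A / Q̄_B = 429.65 / 362.91 = 1.184.

Q̄_A / Q̄_B ≈ 1.18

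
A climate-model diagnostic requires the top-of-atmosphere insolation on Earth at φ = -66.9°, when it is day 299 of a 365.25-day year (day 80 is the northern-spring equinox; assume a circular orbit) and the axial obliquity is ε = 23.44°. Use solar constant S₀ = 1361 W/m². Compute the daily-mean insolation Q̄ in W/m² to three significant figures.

Solar longitude: λ_s = 360° × (299 − 80)/365.25 = 215.852°.
sin δ = sin 23.44° × sin 215.852° = -0.23298, so δ = -13.473°.
cos H₀ = −tan(-66.9°) tan(-13.473°) = -0.5617, H₀ = 2.1672 rad.
Bracket: H₀ sin φ sin δ + cos φ cos δ sin H₀ = 2.1672×-0.91982×-0.23298 + 0.39234×0.97248×0.82736 = 0.464430 + 0.315673 = 0.780103.
Q̄ = (S₀/π) × [bracket] = (1361/π) × 0.780103 = 338.0 W/m².

Q̄ ≈ 338 W/m²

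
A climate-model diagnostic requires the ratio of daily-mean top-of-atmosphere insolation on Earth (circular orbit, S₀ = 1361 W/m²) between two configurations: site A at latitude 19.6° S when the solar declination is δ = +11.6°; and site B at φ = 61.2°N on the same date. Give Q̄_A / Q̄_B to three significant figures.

— Configuration A (φ=-19.6°):
cos H₀ = −tan(-19.6°) tan(+11.600°) = 0.0731, H₀ = 1.4976 rad.
Bracket: H₀ sin φ sin δ + cos φ cos δ sin H₀ = 1.4976×-0.33545×0.20108 + 0.94206×0.97958×0.99733 = -0.101017 + 0.920359 = 0.819342.
Q̄ = (S₀/π) × [bracket] = (1361/π) × 0.819342 = 354.96 W/m².
— Configuration B (φ=+61.2°):
cos H₀ = −tan(+61.2°) tan(+11.600°) = -0.3734, H₀ = 1.9535 rad.
Bracket: H₀ sin φ sin δ + cos φ cos δ sin H₀ = 1.9535×0.87631×0.20108 + 0.48175×0.97958×0.92768 = 0.344223 + 0.437784 = 0.782007.
Q̄ = (S₀/π) × [bracket] = (1361/π) × 0.782007 = 338.78 W/m².
Ratio Q̄_A / Q̄_B = 354.96 / 338.78 = 1.048.

Q̄_A / Q̄_B ≈ 1.05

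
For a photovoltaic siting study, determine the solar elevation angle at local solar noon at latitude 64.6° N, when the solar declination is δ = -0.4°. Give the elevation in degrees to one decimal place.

25.0°

At local noon the hour angle is zero, so the zenith angle equals |φ − δ| = |+64.6° − (-0.400°)| = 65.000°.
Elevation = 90° − 65.000° = 25.0°.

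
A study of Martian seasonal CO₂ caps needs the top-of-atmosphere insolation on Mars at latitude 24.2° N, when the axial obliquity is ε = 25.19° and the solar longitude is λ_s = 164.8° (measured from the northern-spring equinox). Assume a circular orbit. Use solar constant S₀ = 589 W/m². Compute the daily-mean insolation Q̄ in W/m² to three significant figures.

Q̄ ≈ 184 W/m²

Solar declination: sin δ = sin ε · sin λ_s = sin 25.19° × sin 164.8° = 0.11159, so δ = +6.407°.
cos H₀ = −tan(+24.2°) tan(+6.407°) = -0.0505, H₀ = 1.6213 rad.
Bracket: H₀ sin φ sin δ + cos φ cos δ sin H₀ = 1.6213×0.40992×0.11159 + 0.91212×0.99375×0.99873 = 0.074163 + 0.905268 = 0.979431.
Q̄ = (S₀/π) × [bracket] = (589/π) × 0.979431 = 183.6 W/m².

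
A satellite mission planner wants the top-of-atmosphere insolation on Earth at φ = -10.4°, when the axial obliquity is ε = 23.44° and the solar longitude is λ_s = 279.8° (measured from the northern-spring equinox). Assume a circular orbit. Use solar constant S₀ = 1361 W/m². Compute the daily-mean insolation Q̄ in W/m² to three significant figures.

Q̄ ≈ 441 W/m²

Solar declination: sin δ = sin ε · sin λ_s = sin 23.44° × sin 279.8° = -0.39198, so δ = -23.078°.
cos H₀ = −tan(-10.4°) tan(-23.078°) = -0.0782, H₀ = 1.6491 rad.
Bracket: H₀ sin φ sin δ + cos φ cos δ sin H₀ = 1.6491×-0.18052×-0.39198 + 0.98357×0.91997×0.99694 = 0.116691 + 0.902086 = 1.018777.
Q̄ = (S₀/π) × [bracket] = (1361/π) × 1.018777 = 441.4 W/m².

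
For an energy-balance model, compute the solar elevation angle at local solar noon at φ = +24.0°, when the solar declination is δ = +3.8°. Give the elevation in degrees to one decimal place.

At local noon the hour angle is zero, so the zenith angle equals |φ − δ| = |+24.0° − (+3.800°)| = 20.200°.
Elevation = 90° − 20.200° = 69.8°.

69.8°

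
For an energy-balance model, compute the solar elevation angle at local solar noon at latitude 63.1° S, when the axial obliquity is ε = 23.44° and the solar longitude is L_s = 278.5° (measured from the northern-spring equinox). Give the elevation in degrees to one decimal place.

Solar declination: sin δ = sin ε · sin L_s = sin 23.44° × sin 278.5° = -0.39342, so δ = -23.167°.
At local noon the hour angle is zero, so the zenith angle equals |ϕ − δ| = |-63.1° − (-23.167°)| = 39.933°.
Elevation = 90° − 39.933° = 50.1°.

50.1°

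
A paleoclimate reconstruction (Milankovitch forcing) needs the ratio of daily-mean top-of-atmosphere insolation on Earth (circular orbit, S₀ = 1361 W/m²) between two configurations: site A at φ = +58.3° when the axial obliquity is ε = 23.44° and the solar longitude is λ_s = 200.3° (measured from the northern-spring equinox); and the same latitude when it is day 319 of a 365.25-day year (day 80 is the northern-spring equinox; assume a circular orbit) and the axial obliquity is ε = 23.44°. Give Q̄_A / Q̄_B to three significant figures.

— Configuration A (φ=+58.3°):
Solar declination: sin δ = sin ε · sin λ_s = sin 23.44° × sin 200.3° = -0.13801, so δ = -7.933°.
cos H₀ = −tan(+58.3°) tan(-7.933°) = 0.2256, H₀ = 1.3432 rad.
Bracket: H₀ sin φ sin δ + cos φ cos δ sin H₀ = 1.3432×0.85081×-0.13801 + 0.52547×0.99043×0.97422 = -0.157719 + 0.507024 = 0.349305.
Q̄ = (S₀/π) × [bracket] = (1361/π) × 0.349305 = 151.33 W/m².
— Configuration B (φ=+58.3°):
Solar longitude: λ_s = 360° × (319 − 80)/365.25 = 235.565°.
sin δ = sin 23.44° × sin 235.565° = -0.32808, so δ = -19.152°.
cos H₀ = −tan(+58.3°) tan(-19.152°) = 0.5623, H₀ = 0.9736 rad.
Bracket: H₀ sin φ sin δ + cos φ cos δ sin H₀ = 0.9736×0.85081×-0.32808 + 0.52547×0.94465×0.82691 = -0.271765 + 0.410466 = 0.138701.
Q̄ = (S₀/π) × [bracket] = (1361/π) × 0.138701 = 60.088 W/m².
Ratio Q̄_A / Q̄_B = 151.33 / 60.088 = 2.518.

Q̄_A / Q̄_B ≈ 2.52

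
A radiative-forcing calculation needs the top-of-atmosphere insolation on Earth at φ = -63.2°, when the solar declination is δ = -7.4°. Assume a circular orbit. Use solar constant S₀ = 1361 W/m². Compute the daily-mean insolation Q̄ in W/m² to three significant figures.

Q̄ ≈ 278 W/m²

cos H₀ = −tan(-63.2°) tan(-7.400°) = -0.2571, H₀ = 1.8308 rad.
Bracket: H₀ sin φ sin δ + cos φ cos δ sin H₀ = 1.8308×-0.89259×-0.12880 + 0.45088×0.99167×0.96638 = 0.210479 + 0.432092 = 0.642571.
Q̄ = (S₀/π) × [bracket] = (1361/π) × 0.642571 = 278.4 W/m².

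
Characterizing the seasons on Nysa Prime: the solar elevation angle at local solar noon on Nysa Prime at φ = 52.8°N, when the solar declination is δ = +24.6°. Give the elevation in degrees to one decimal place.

61.8°

At local noon the hour angle is zero, so the zenith angle equals |φ − δ| = |+52.8° − (+24.600°)| = 28.200°.
Elevation = 90° − 28.200° = 61.8°.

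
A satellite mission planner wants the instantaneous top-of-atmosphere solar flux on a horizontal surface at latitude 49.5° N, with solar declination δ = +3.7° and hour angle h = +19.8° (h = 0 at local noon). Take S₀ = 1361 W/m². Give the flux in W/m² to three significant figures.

cos θ_z = sin φ sin δ + cos φ cos δ cos h = 0.049071 + 0.609780 = 0.658851.
Flux = S₀ · cos θ_z = 1361 × 0.658851 = 896.7 W/m².

897 W/m²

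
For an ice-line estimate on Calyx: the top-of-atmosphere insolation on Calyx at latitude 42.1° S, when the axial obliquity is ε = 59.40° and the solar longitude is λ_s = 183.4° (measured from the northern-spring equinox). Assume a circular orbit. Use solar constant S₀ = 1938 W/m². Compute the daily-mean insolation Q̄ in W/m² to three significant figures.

Q̄ ≈ 491 W/m²

Solar declination: sin δ = sin ε · sin λ_s = sin 59.40° × sin 183.4° = -0.05105, so δ = -2.926°.
cos H₀ = −tan(-42.1°) tan(-2.926°) = -0.0462, H₀ = 1.6170 rad.
Bracket: H₀ sin φ sin δ + cos φ cos δ sin H₀ = 1.6170×-0.67043×-0.05105 + 0.74198×0.99870×0.99893 = 0.055343 + 0.740223 = 0.795566.
Q̄ = (S₀/π) × [bracket] = (1938/π) × 0.795566 = 490.8 W/m².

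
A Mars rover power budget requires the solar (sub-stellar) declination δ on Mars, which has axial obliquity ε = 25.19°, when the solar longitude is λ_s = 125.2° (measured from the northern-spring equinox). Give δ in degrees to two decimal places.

sin δ = sin ε · sin λ_s = sin 25.19° × sin 125.2° = 0.347794.
δ = arcsin(0.347794) = +20.35°.

δ = +20.35°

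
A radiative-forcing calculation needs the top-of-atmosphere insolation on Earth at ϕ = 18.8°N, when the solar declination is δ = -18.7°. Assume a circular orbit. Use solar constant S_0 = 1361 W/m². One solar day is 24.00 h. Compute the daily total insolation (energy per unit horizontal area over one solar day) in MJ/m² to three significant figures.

cos h₀ = −tan(+18.8°) tan(-18.700°) = 0.1152, h₀ = 1.4553 rad.
Bracket: h₀ sin ϕ sin δ + cos ϕ cos δ sin h₀ = 1.4553×0.32227×-0.32061 + 0.94665×0.94721×0.99334 = -0.150366 + 0.890704 = 0.740338.
Q̄ = (S_0/π) × [bracket] = (1361/π) × 0.740338 = 320.73 W/m².
Daily total = Q̄ × 24.00 h × 3600 s/h = 320.73 × 24.00 × 3600 / 10⁶ = 27.71 MJ/m².

27.7 MJ/m²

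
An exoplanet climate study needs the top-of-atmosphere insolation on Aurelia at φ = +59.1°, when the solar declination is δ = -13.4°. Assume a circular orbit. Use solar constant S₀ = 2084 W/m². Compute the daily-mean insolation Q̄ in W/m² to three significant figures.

cos H₀ = −tan(+59.1°) tan(-13.400°) = 0.3981, H₀ = 1.1614 rad.
Bracket: H₀ sin φ sin δ + cos φ cos δ sin H₀ = 1.1614×0.85806×-0.23175 + 0.51354×0.97278×0.91736 = -0.230951 + 0.458278 = 0.227327.
Q̄ = (S₀/π) × [bracket] = (2084/π) × 0.227327 = 150.8 W/m².

Q̄ ≈ 151 W/m²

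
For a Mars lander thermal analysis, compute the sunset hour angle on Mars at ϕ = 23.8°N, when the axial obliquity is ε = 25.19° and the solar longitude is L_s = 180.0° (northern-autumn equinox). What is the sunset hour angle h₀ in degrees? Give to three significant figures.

h₀ = 90.0°

Solar declination: sin δ = sin ε · sin L_s = sin 25.19° × sin 180.0° = 0.00000, so δ = +0.000°.
cos h₀ = −tan ϕ · tan δ = −tan(+23.8°) × tan(+0.000°) = -0.0000, so h₀ = 1.5708 rad = 90.00°.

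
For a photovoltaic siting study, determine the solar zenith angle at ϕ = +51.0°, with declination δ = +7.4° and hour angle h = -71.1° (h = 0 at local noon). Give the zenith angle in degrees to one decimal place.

θ_z = 72.4°

cos θ_z = sin ϕ sin δ + cos ϕ cos δ cos h = 0.100093 + 0.202150 = 0.302243.
θ_z = arccos(0.302243) = 72.4°.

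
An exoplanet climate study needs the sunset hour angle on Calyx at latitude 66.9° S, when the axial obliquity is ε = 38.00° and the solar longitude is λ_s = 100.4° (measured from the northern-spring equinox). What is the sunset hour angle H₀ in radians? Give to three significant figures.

Solar declination: sin δ = sin ε · sin λ_s = sin 38.00° × sin 100.4° = 0.60555, so δ = +37.268°.
cos H₀ = −tan φ · tan δ = 1.7840 ≥ 1, so the host star never rises (polar night) and H₀ = 0.

H₀ = 0.00 rad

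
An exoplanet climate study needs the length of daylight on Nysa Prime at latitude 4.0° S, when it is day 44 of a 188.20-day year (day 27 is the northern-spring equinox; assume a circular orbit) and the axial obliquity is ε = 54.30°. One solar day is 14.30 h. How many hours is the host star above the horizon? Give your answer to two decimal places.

Solar longitude: λ_s = 360° × (44 − 27)/188.20 = 32.519°.
sin δ = sin 54.30° × sin 32.519° = 0.43655, so δ = +25.884°.
cos H₀ = −tan φ · tan δ = −tan(-4.0°) × tan(+25.884°) = 0.0339, so H₀ = 1.5369 rad = 88.06°.
Daylight = 2H₀/(2π) × 14.30 h = (1.5369/π) × 14.30 = 7.00 h.

7.00 h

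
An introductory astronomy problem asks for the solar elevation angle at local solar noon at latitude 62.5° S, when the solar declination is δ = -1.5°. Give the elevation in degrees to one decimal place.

29.0°

At local noon the hour angle is zero, so the zenith angle equals |φ − δ| = |-62.5° − (-1.500°)| = 61.000°.
Elevation = 90° − 61.000° = 29.0°.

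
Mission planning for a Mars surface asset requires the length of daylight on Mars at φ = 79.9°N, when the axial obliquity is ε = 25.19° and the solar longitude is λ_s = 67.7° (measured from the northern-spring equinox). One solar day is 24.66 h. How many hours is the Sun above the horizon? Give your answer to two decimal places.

Solar declination: sin δ = sin ε · sin λ_s = sin 25.19° × sin 67.7° = 0.39379, so δ = +23.190°.
Sunrise equation: cos H₀ = −tan φ · tan δ = -2.4050 ≤ −1, so the Sun never sets (polar day) and H₀ = π.
Daylight = 2H₀/(2π) × 24.66 h = (3.1416/π) × 24.66 = 24.66 h.

24.66 h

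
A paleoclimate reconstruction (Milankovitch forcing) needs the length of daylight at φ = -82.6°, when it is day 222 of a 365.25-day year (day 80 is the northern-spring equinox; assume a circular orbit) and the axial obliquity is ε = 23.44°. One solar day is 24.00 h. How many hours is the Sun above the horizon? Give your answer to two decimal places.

0.00 h

Solar longitude: λ_s = 360° × (222 − 80)/365.25 = 139.959°.
sin δ = sin 23.44° × sin 139.959° = 0.25591, so δ = +14.828°.
cos H₀ = −tan φ · tan δ = 2.0383 ≥ 1, so the Sun never rises (polar night) and H₀ = 0.
Daylight = 2H₀/(2π) × 24.00 h = (0.0000/π) × 24.00 = 0.00 h.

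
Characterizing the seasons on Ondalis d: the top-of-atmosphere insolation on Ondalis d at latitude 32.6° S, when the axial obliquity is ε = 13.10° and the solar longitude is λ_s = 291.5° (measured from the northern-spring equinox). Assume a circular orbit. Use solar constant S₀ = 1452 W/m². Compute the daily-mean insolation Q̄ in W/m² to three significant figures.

Solar declination: sin δ = sin ε · sin λ_s = sin 13.10° × sin 291.5° = -0.21088, so δ = -12.174°.
cos H₀ = −tan(-32.6°) tan(-12.174°) = -0.1380, H₀ = 1.7092 rad.
Bracket: H₀ sin φ sin δ + cos φ cos δ sin H₀ = 1.7092×-0.53877×-0.21088 + 0.84245×0.97751×0.99044 = 0.194192 + 0.815631 = 1.009823.
Q̄ = (S₀/π) × [bracket] = (1452/π) × 1.009823 = 466.7 W/m².

Q̄ ≈ 467 W/m²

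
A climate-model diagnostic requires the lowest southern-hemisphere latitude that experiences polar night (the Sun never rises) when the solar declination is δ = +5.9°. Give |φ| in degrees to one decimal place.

|φ| = 84.1°

Polar night requires cos H₀ = −tan φ tan δ ≥ 1, i.e. tan φ tan δ ≤ −1.
The boundary is |tan φ| · |tan δ| = 1, so |φ| = 90° − |δ| = 90° − 5.9° = 84.1° in the southern hemisphere.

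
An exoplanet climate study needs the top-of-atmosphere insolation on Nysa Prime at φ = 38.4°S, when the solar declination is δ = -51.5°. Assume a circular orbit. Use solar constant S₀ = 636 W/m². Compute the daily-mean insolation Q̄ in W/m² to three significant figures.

Q̄ ≈ 309 W/m²

cos H₀ = −tan(-38.4°) tan(-51.500°) = -0.9964, H₀ = 3.0570 rad.
Bracket: H₀ sin φ sin δ + cos φ cos δ sin H₀ = 3.0570×-0.62115×-0.78261 + 0.78369×0.62251×0.08451 = 1.486063 + 0.041229 = 1.527292.
Q̄ = (S₀/π) × [bracket] = (636/π) × 1.527292 = 309.2 W/m².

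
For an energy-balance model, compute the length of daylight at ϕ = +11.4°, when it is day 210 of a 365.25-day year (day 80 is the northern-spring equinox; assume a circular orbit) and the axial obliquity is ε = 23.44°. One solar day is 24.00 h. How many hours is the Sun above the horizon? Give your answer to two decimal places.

12.51 h

Solar longitude: L_s = 360° × (210 − 80)/365.25 = 128.131°.
sin δ = sin 23.44° × sin 128.131° = 0.31290, so δ = +18.234°.
cos h₀ = −tan ϕ · tan δ = −tan(+11.4°) × tan(+18.234°) = -0.0664, so h₀ = 1.6373 rad = 93.81°.
Daylight = 2h₀/(2π) × 24.00 h = (1.6373/π) × 24.00 = 12.51 h.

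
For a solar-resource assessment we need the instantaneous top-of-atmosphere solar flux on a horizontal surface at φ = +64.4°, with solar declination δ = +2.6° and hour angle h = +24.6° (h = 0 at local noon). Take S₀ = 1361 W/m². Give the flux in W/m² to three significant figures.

cos θ_z = sin φ sin δ + cos φ cos δ cos h = 0.040910 + 0.392464 = 0.433374.
Flux = S₀ · cos θ_z = 1361 × 0.433374 = 589.8 W/m².

590 W/m²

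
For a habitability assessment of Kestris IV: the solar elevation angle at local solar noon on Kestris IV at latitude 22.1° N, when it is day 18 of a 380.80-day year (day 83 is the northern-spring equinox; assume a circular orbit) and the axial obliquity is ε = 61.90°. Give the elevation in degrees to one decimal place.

Solar longitude: λ_s = 360° × (18 − 83)/380.80 = -61.450°, i.e. -61.450° + 360° = 298.550°.
sin δ = sin 61.90° × sin 298.550° = -0.77486, so δ = -50.792°.
At local noon the hour angle is zero, so the zenith angle equals |φ − δ| = |+22.1° − (-50.792°)| = 72.892°.
Elevation = 90° − 72.892° = 17.1°.

17.1°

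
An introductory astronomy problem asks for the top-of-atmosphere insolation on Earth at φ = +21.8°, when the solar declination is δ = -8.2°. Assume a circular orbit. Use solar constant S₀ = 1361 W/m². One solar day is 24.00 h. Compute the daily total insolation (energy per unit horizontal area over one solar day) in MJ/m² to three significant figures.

cos H₀ = −tan(+21.8°) tan(-8.200°) = 0.0576, H₀ = 1.5131 rad.
Bracket: H₀ sin φ sin δ + cos φ cos δ sin H₀ = 1.5131×0.37137×-0.14263 + 0.92849×0.98978×0.99834 = -0.080147 + 0.917475 = 0.837328.
Q̄ = (S₀/π) × [bracket] = (1361/π) × 0.837328 = 362.75 W/m².
Daily total = Q̄ × 24.00 h × 3600 s/h = 362.75 × 24.00 × 3600 / 10⁶ = 31.34 MJ/m².

31.3 MJ/m²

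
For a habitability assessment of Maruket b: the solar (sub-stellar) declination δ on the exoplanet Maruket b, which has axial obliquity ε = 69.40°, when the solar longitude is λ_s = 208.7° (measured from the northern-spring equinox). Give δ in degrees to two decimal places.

sin δ = sin ε · sin λ_s = sin 69.40° × sin 208.7° = -0.449518.
δ = arcsin(-0.449518) = -26.71°.

δ = -26.71°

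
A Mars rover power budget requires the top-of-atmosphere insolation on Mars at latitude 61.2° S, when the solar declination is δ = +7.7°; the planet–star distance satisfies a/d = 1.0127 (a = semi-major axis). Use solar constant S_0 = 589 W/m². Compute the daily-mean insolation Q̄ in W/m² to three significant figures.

Q̄ ≈ 59.1 W/m²

cos h₀ = −tan(-61.2°) tan(+7.700°) = 0.2459, h₀ = 1.3223 rad.
Bracket: h₀ sin ϕ sin δ + cos ϕ cos δ sin h₀ = 1.3223×-0.87631×0.13399 + 0.48175×0.99098×0.96929 = -0.155260 + 0.462744 = 0.307484.
Inverse-square distance factor (a/d)² = 1.0127² = 1.025561.
Q̄ = (S_0/π) × 1.025561 × [bracket] = (589/π) × 1.025561 × 0.307484 = 59.12 W/m².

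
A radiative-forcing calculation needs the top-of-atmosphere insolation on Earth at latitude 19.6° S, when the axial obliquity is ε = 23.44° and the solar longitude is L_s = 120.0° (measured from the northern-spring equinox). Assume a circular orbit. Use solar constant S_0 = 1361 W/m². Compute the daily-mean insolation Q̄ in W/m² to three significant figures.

Solar declination: sin δ = sin ε · sin L_s = sin 23.44° × sin 120.0° = 0.34449, so δ = +20.151°.
cos h₀ = −tan(-19.6°) tan(+20.151°) = 0.1307, h₀ = 1.4398 rad.
Bracket: h₀ sin ϕ sin δ + cos ϕ cos δ sin h₀ = 1.4398×-0.33545×0.34449 + 0.94206×0.93879×0.99143 = -0.166382 + 0.876817 = 0.710435.
Q̄ = (S_0/π) × [bracket] = (1361/π) × 0.710435 = 307.8 W/m².

Q̄ ≈ 308 W/m²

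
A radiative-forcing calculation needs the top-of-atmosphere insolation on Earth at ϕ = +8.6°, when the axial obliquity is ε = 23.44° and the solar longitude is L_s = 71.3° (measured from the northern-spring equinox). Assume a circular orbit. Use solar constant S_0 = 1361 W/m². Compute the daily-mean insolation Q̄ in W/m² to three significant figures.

Q̄ ≈ 436 W/m²

Solar declination: sin δ = sin ε · sin L_s = sin 23.44° × sin 71.3° = 0.37679, so δ = +22.135°.
cos h₀ = −tan(+8.6°) tan(+22.135°) = -0.0615, h₀ = 1.6324 rad.
Bracket: h₀ sin ϕ sin δ + cos ϕ cos δ sin h₀ = 1.6324×0.14954×0.37679 + 0.98876×0.92630×0.99811 = 0.091978 + 0.914157 = 1.006135.
Q̄ = (S_0/π) × [bracket] = (1361/π) × 1.006135 = 435.9 W/m².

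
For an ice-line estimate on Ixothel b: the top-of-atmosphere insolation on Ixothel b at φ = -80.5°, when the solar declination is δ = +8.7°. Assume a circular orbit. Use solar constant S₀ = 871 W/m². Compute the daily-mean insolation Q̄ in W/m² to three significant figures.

cos H₀ = −tan(-80.5°) tan(+8.700°) = 0.9144, H₀ = 0.4167 rad.
Bracket: H₀ sin φ sin δ + cos φ cos δ sin H₀ = 0.4167×-0.98629×0.15126 + 0.16505×0.98849×0.40477 = -0.062166 + 0.066038 = 0.003872.
Q̄ = (S₀/π) × [bracket] = (871/π) × 0.003872 = 1.074 W/m².

Q̄ ≈ 1.07 W/m²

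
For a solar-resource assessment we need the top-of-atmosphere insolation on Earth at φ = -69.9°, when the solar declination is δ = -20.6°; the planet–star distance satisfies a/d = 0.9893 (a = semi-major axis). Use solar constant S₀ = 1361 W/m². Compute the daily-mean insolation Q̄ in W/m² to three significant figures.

cos H₀ = −tan(-69.9°) tan(-20.600°) = -1.0271 ≤ −1 ⇒ polar day, H₀ = π.
Bracket: H₀ sin φ sin δ + cos φ cos δ sin H₀ = 3.1416×-0.93909×-0.35184 + 0.34366×0.93606×0.00000 = 1.038014 + 0.000000 = 1.038014.
Inverse-square distance factor (a/d)² = 0.9893² = 0.978714.
Q̄ = (S₀/π) × 0.978714 × [bracket] = (1361/π) × 0.978714 × 1.038014 = 440.1 W/m².

Q̄ ≈ 440 W/m²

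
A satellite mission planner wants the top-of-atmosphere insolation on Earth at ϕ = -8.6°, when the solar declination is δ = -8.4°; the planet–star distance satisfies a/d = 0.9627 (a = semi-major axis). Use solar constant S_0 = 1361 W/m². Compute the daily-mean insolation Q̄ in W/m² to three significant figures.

Q̄ ≈ 407 W/m²

cos h₀ = −tan(-8.6°) tan(-8.400°) = -0.0223, h₀ = 1.5931 rad.
Bracket: h₀ sin ϕ sin δ + cos ϕ cos δ sin h₀ = 1.5931×-0.14954×-0.14608 + 0.98876×0.98927×0.99975 = 0.034801 + 0.977906 = 1.012707.
Inverse-square distance factor (a/d)² = 0.9627² = 0.926791.
Q̄ = (S_0/π) × 0.926791 × [bracket] = (1361/π) × 0.926791 × 1.012707 = 406.6 W/m².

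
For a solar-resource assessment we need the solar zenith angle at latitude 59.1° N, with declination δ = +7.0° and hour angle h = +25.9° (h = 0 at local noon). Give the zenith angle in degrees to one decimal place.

θ_z = 55.7°

cos θ_z = sin φ sin δ + cos φ cos δ cos h = 0.104572 + 0.458517 = 0.563089.
θ_z = arccos(0.563089) = 55.7°.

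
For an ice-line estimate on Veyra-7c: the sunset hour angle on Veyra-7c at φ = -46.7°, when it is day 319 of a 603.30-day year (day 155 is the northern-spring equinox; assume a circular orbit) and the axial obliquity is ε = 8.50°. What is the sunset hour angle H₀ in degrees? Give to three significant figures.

H₀ = 81.0°

Solar longitude: λ_s = 360° × (319 − 155)/603.30 = 97.862°.
sin δ = sin 8.50° × sin 97.862° = 0.14642, so δ = +8.420°.
cos H₀ = −tan φ · tan δ = −tan(-46.7°) × tan(+8.420°) = 0.1571, so H₀ = 1.4131 rad = 80.96°.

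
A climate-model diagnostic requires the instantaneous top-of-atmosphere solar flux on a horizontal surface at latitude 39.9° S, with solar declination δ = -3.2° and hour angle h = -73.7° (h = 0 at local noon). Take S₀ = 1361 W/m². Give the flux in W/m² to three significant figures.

cos θ_z = sin φ sin δ + cos φ cos δ cos h = 0.035807 + 0.214982 = 0.250789.
Flux = S₀ · cos θ_z = 1361 × 0.250789 = 341.3 W/m².

341 W/m²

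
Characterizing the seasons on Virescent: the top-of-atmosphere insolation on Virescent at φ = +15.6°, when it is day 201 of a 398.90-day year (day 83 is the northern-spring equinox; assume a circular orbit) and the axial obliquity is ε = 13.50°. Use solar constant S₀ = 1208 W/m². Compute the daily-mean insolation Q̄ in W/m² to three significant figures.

Q̄ ≈ 398 W/m²

Solar longitude: λ_s = 360° × (201 − 83)/398.90 = 106.493°.
sin δ = sin 13.50° × sin 106.493° = 0.22384, so δ = +12.935°.
cos H₀ = −tan(+15.6°) tan(+12.935°) = -0.0641, H₀ = 1.6350 rad.
Bracket: H₀ sin φ sin δ + cos φ cos δ sin H₀ = 1.6350×0.26892×0.22384 + 0.96316×0.97463×0.99794 = 0.098419 + 0.936791 = 1.035210.
Q̄ = (S₀/π) × [bracket] = (1208/π) × 1.035210 = 398.1 W/m².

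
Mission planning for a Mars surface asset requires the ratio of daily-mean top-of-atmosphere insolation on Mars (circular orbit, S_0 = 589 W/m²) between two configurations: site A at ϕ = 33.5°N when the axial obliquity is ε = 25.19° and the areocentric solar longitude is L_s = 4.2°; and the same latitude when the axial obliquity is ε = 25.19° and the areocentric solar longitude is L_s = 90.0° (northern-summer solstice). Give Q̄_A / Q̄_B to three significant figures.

Q̄_A / Q̄_B ≈ 0.742

— Configuration A (ϕ=+33.5°):
sin δ = sin 25.19° × sin 4.2° = 0.03117, so δ = +1.786°.
cos h₀ = −tan(+33.5°) tan(+1.786°) = -0.0206, h₀ = 1.5914 rad.
Bracket: h₀ sin ϕ sin δ + cos ϕ cos δ sin h₀ = 1.5914×0.55194×0.03117 + 0.83389×0.99951×0.99979 = 0.027378 + 0.833306 = 0.860684.
Q̄ = (S_0/π) × [bracket] = (589/π) × 0.860684 = 161.36 W/m².
— Configuration B (ϕ=+33.5°):
sin δ = sin 25.19° × sin 90.0° = 0.42562, so δ = +25.190°.
cos h₀ = −tan(+33.5°) tan(+25.190°) = -0.3113, h₀ = 1.8874 rad.
Bracket: h₀ sin ϕ sin δ + cos ϕ cos δ sin h₀ = 1.8874×0.55194×0.42562 + 0.83389×0.90490×0.95031 = 0.443382 + 0.717092 = 1.160474.
Q̄ = (S_0/π) × [bracket] = (589/π) × 1.160474 = 217.57 W/m².
Ratio Q̄_A / Q̄_B = 161.36 / 217.57 = 0.7416.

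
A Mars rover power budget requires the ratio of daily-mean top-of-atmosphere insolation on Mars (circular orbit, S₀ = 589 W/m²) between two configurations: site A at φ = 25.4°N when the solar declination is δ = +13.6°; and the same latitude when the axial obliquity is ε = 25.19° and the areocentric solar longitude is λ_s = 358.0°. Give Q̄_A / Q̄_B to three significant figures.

— Configuration A (φ=+25.4°):
cos H₀ = −tan(+25.4°) tan(+13.600°) = -0.1149, H₀ = 1.6859 rad.
Bracket: H₀ sin φ sin δ + cos φ cos δ sin H₀ = 1.6859×0.42894×0.23514 + 0.90334×0.97196×0.99338 = 0.170041 + 0.872198 = 1.042239.
Q̄ = (S₀/π) × [bracket] = (589/π) × 1.042239 = 195.40 W/m².
— Configuration B (φ=+25.4°):
sin δ = sin 25.19° × sin 358.0° = -0.01485, so δ = -0.851°.
cos H₀ = −tan(+25.4°) tan(-0.851°) = 0.0071, H₀ = 1.5637 rad.
Bracket: H₀ sin φ sin δ + cos φ cos δ sin H₀ = 1.5637×0.42894×-0.01485 + 0.90334×0.99989×0.99998 = -0.009960 + 0.903223 = 0.893263.
Q̄ = (S₀/π) × [bracket] = (589/π) × 0.893263 = 167.47 W/m².
Ratio Q̄_A / Q̄_B = 195.40 / 167.47 = 1.167.

Q̄_A / Q̄_B ≈ 1.17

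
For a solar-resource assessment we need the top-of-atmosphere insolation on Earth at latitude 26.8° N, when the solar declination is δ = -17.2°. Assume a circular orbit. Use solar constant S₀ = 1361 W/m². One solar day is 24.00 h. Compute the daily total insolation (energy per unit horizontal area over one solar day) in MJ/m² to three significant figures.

24.5 MJ/m²

cos H₀ = −tan(+26.8°) tan(-17.200°) = 0.1564, H₀ = 1.4138 rad.
Bracket: H₀ sin φ sin δ + cos φ cos δ sin H₀ = 1.4138×0.45088×-0.29571 + 0.89259×0.95528×0.98770 = -0.188502 + 0.842185 = 0.653683.
Q̄ = (S₀/π) × [bracket] = (1361/π) × 0.653683 = 283.19 W/m².
Daily total = Q̄ × 24.00 h × 3600 s/h = 283.19 × 24.00 × 3600 / 10⁶ = 24.47 MJ/m².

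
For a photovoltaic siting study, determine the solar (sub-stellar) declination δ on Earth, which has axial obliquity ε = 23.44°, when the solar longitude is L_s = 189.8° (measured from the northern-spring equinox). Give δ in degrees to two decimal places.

sin δ = sin ε · sin L_s = sin 23.44° × sin 189.8° = -0.067707.
δ = arcsin(-0.067707) = -3.88°.

δ = -3.88°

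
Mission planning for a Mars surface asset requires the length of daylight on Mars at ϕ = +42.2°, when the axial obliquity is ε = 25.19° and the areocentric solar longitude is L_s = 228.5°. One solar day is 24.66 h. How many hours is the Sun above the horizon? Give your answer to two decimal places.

sin δ = sin 25.19° × sin 228.5° = -0.31877, so δ = -18.589°.
cos h₀ = −tan ϕ · tan δ = −tan(+42.2°) × tan(-18.589°) = 0.3050, so h₀ = 1.2609 rad = 72.24°.
Daylight = 2h₀/(2π) × 24.66 h = (1.2609/π) × 24.66 = 9.90 h.

9.90 h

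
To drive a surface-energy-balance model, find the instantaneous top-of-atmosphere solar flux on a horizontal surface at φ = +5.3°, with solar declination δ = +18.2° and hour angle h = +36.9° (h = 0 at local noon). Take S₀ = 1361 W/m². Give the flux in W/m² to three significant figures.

1.07e+03 W/m²

cos θ_z = sin φ sin δ + cos φ cos δ cos h = 0.028851 + 0.756430 = 0.785281.
Flux = S₀ · cos θ_z = 1361 × 0.785281 = 1069 W/m².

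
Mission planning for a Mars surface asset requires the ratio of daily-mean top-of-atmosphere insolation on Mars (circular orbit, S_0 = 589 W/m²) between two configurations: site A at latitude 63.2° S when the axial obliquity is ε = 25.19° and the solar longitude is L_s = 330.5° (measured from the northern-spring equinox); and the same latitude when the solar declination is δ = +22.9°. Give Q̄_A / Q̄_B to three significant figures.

Q̄_A / Q̄_B ≈ 29.6

— Configuration A (ϕ=-63.2°):
Solar declination: sin δ = sin ε · sin L_s = sin 25.19° × sin 330.5° = -0.20959, so δ = -12.098°.
cos h₀ = −tan(-63.2°) tan(-12.098°) = -0.4243, h₀ = 2.0090 rad.
Bracket: h₀ sin ϕ sin δ + cos ϕ cos δ sin h₀ = 2.0090×-0.89259×-0.20959 + 0.45088×0.97779×0.90551 = 0.375840 + 0.399209 = 0.775049.
Q̄ = (S_0/π) × [bracket] = (589/π) × 0.775049 = 145.31 W/m².
— Configuration B (ϕ=-63.2°):
cos h₀ = −tan(-63.2°) tan(+22.900°) = 0.8362, h₀ = 0.5804 rad.
Bracket: h₀ sin ϕ sin δ + cos ϕ cos δ sin h₀ = 0.5804×-0.89259×0.38912 + 0.45088×0.92119×0.54836 = -0.201587 + 0.227759 = 0.026172.
Q̄ = (S_0/π) × [bracket] = (589/π) × 0.026172 = 4.9068 W/m².
Ratio Q̄_A / Q̄_B = 145.31 / 4.9068 = 29.61.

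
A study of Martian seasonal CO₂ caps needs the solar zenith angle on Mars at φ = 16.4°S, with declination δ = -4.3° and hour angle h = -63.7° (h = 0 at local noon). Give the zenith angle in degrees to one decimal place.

θ_z = 63.6°

cos θ_z = sin φ sin δ + cos φ cos δ cos h = 0.021170 + 0.423848 = 0.445018.
θ_z = arccos(0.445018) = 63.6°.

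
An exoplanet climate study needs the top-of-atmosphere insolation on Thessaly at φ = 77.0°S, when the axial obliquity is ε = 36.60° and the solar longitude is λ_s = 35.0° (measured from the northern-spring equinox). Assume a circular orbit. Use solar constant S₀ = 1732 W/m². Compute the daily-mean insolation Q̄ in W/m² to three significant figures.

Q̄ ≈ 0.00 W/m²

Solar declination: sin δ = sin ε · sin λ_s = sin 36.60° × sin 35.0° = 0.34198, so δ = +19.998°.
cos H₀ = −tan(-77.0°) tan(+19.998°) = 1.5763 ≥ 1 ⇒ polar night, H₀ = 0 and Q̄ = 0.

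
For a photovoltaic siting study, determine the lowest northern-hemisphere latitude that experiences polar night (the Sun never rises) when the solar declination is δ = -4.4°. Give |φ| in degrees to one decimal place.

|φ| = 85.6°

Polar night requires cos H₀ = −tan φ tan δ ≥ 1, i.e. tan φ tan δ ≤ −1.
The boundary is |tan φ| · |tan δ| = 1, so |φ| = 90° − |δ| = 90° − 4.4° = 85.6° in the northern hemisphere.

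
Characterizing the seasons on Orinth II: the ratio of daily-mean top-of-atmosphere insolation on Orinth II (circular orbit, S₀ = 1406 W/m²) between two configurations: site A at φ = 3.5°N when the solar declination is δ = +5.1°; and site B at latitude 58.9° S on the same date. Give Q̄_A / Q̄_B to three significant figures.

— Configuration A (φ=+3.5°):
cos H₀ = −tan(+3.5°) tan(+5.100°) = -0.0055, H₀ = 1.5763 rad.
Bracket: H₀ sin φ sin δ + cos φ cos δ sin H₀ = 1.5763×0.06105×0.08889 + 0.99813×0.99604×0.99999 = 0.008554 + 0.994167 = 1.002721.
Q̄ = (S₀/π) × [bracket] = (1406/π) × 1.002721 = 448.76 W/m².
— Configuration B (φ=-58.9°):
cos H₀ = −tan(-58.9°) tan(+5.100°) = 0.1479, H₀ = 1.4223 rad.
Bracket: H₀ sin φ sin δ + cos φ cos δ sin H₀ = 1.4223×-0.85627×0.08889 + 0.51653×0.99604×0.98900 = -0.108257 + 0.508825 = 0.400568.
Q̄ = (S₀/π) × [bracket] = (1406/π) × 0.400568 = 179.27 W/m².
Ratio Q̄_A / Q̄_B = 448.76 / 179.27 = 2.503.

Q̄_A / Q̄_B ≈ 2.50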